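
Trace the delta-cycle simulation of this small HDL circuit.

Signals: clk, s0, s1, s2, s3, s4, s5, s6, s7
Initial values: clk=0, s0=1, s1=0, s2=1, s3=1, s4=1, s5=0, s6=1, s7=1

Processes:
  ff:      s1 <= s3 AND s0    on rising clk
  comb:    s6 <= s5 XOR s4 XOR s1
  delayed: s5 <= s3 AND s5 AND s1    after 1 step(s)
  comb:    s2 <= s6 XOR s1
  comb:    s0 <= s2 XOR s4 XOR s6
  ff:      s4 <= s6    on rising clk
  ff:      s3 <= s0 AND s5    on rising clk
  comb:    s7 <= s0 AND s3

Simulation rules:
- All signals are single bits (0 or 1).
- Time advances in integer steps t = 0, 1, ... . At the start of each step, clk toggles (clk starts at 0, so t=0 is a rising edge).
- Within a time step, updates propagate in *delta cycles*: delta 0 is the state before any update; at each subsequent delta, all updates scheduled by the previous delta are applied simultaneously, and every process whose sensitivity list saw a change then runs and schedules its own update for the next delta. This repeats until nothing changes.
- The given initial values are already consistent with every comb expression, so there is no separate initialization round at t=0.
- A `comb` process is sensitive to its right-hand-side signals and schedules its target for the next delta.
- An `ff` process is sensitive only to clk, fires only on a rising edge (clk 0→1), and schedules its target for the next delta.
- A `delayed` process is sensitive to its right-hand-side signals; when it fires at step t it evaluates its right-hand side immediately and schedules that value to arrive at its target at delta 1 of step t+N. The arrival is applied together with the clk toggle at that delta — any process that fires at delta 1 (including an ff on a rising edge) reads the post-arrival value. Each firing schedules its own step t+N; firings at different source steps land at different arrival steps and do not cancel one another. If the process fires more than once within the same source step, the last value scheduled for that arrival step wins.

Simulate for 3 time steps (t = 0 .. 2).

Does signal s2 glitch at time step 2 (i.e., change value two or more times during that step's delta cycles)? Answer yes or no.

no

[bits: s1,s5,s4,s2,s3,clk,s7,s6,s0]
t=0: Δ0=001110111 Δ1=001111111 Δ2=101101111 Δ3=101001001 Δ4=101101001 Δ5=101101000 | 5Δ
t=1: Δ0=101101000 Δ1=101100000 | 1Δ
t=2: Δ0=101100000 Δ1=101101000 Δ2=000101000 Δ3=000001001 Δ4=000001000 | 4Δ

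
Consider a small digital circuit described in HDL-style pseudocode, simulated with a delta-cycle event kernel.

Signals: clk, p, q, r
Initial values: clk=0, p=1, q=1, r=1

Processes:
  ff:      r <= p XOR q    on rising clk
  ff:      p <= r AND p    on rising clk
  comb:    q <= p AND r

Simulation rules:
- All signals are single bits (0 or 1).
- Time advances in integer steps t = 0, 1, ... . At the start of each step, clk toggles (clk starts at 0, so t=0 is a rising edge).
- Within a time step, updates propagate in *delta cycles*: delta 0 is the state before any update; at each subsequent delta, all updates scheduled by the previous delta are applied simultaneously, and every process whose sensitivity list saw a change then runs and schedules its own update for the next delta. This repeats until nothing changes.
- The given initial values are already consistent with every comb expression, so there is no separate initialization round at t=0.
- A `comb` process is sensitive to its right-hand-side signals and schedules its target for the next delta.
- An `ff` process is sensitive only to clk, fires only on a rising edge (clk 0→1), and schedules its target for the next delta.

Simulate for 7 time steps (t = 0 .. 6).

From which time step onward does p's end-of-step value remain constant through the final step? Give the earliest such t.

t=0 Δ0: clk=0 r=1 p=1 q=1
  Δ1: clk:0→1
  Δ2: r:1→0
  Δ3: q:1→0
  (3Δ to stable)
t=1 Δ0: clk=1 r=0 p=1 q=0
  Δ1: clk:1→0
  (1Δ to stable)
t=2 Δ0: clk=0 r=0 p=1 q=0
  Δ1: clk:0→1
  Δ2: r:0→1, p:1→0
  (2Δ to stable)
t=3 Δ0: clk=1 r=1 p=0 q=0
  Δ1: clk:1→0
  (1Δ to stable)
t=4 Δ0: clk=0 r=1 p=0 q=0
  Δ1: clk:0→1
  Δ2: r:1→0
  (2Δ to stable)
t=5 Δ0: clk=1 r=0 p=0 q=0
  Δ1: clk:1→0
  (1Δ to stable)
t=6 Δ0: clk=0 r=0 p=0 q=0
  Δ1: clk:0→1
  (1Δ to stable)

2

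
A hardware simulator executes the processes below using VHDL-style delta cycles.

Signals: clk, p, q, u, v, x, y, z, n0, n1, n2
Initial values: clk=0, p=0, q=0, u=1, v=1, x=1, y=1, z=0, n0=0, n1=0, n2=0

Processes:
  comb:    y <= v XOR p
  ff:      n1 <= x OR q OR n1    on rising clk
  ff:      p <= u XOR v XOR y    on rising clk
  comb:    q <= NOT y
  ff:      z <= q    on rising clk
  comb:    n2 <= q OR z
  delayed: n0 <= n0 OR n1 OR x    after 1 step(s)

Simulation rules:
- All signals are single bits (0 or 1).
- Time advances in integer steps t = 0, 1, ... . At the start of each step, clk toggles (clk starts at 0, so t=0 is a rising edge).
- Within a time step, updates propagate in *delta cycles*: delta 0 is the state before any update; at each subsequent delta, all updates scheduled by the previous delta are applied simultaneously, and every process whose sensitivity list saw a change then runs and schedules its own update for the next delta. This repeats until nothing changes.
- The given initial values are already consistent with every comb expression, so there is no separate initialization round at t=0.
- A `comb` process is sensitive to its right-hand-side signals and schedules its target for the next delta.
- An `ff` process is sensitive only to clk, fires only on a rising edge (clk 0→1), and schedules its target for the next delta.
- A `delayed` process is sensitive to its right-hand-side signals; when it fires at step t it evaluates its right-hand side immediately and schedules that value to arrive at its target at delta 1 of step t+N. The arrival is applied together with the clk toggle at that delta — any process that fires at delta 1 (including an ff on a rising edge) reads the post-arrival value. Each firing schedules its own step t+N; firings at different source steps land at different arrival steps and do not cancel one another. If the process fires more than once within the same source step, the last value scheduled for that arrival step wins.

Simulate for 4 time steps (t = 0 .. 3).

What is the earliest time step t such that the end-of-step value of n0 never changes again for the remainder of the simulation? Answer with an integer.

1

[bits: v,n2,q,y,u,p,z,n0,clk,x,n1]
t=0: Δ0=10011000010 Δ1=10011000110 Δ2=10011100111 Δ3=10001100111 Δ4=10101100111 Δ5=11101100111 | 5Δ
t=1: Δ0=11101100111 Δ1=11101101011 | 1Δ
t=2: Δ0=11101101011 Δ1=11101101111 Δ2=11101011111 Δ3=11111011111 Δ4=11011011111 | 4Δ
t=3: Δ0=11011011111 Δ1=11011011011 | 1Δ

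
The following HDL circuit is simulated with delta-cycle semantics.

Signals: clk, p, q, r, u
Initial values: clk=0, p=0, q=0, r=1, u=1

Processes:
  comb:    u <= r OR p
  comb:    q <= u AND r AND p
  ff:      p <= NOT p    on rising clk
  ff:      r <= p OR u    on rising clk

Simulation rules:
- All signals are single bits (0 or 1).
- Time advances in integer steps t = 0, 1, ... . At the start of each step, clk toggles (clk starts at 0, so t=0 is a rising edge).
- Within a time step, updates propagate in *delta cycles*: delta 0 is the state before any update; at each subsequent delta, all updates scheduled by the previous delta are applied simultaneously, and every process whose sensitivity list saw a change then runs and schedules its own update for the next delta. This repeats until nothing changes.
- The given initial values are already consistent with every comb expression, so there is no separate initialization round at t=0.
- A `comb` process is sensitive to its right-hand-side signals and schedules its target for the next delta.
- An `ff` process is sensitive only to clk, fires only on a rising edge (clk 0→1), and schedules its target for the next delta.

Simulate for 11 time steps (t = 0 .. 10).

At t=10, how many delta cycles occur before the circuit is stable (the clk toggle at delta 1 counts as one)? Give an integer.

t=0 Δ0: u=1 p=0 clk=0 r=1 q=0
  Δ1: clk:0→1
  Δ2: p:0→1
  Δ3: q:0→1
  (3Δ to stable)
t=1 Δ0: u=1 p=1 clk=1 r=1 q=1
  Δ1: clk:1→0
  (1Δ to stable)
t=2 Δ0: u=1 p=1 clk=0 r=1 q=1
  Δ1: clk:0→1
  Δ2: p:1→0
  Δ3: q:1→0
  (3Δ to stable)
t=3 Δ0: u=1 p=0 clk=1 r=1 q=0
  Δ1: clk:1→0
  (1Δ to stable)
t=4 Δ0: u=1 p=0 clk=0 r=1 q=0
  Δ1: clk:0→1
  Δ2: p:0→1
  Δ3: q:0→1
  (3Δ to stable)
t=5 Δ0: u=1 p=1 clk=1 r=1 q=1
  Δ1: clk:1→0
  (1Δ to stable)
t=6 Δ0: u=1 p=1 clk=0 r=1 q=1
  Δ1: clk:0→1
  Δ2: p:1→0
  Δ3: q:1→0
  (3Δ to stable)
t=7 Δ0: u=1 p=0 clk=1 r=1 q=0
  Δ1: clk:1→0
  (1Δ to stable)
t=8 Δ0: u=1 p=0 clk=0 r=1 q=0
  Δ1: clk:0→1
  Δ2: p:0→1
  Δ3: q:0→1
  (3Δ to stable)
t=9 Δ0: u=1 p=1 clk=1 r=1 q=1
  Δ1: clk:1→0
  (1Δ to stable)
t=10 Δ0: u=1 p=1 clk=0 r=1 q=1
  Δ1: clk:0→1
  Δ2: p:1→0
  Δ3: q:1→0
  (3Δ to stable)

3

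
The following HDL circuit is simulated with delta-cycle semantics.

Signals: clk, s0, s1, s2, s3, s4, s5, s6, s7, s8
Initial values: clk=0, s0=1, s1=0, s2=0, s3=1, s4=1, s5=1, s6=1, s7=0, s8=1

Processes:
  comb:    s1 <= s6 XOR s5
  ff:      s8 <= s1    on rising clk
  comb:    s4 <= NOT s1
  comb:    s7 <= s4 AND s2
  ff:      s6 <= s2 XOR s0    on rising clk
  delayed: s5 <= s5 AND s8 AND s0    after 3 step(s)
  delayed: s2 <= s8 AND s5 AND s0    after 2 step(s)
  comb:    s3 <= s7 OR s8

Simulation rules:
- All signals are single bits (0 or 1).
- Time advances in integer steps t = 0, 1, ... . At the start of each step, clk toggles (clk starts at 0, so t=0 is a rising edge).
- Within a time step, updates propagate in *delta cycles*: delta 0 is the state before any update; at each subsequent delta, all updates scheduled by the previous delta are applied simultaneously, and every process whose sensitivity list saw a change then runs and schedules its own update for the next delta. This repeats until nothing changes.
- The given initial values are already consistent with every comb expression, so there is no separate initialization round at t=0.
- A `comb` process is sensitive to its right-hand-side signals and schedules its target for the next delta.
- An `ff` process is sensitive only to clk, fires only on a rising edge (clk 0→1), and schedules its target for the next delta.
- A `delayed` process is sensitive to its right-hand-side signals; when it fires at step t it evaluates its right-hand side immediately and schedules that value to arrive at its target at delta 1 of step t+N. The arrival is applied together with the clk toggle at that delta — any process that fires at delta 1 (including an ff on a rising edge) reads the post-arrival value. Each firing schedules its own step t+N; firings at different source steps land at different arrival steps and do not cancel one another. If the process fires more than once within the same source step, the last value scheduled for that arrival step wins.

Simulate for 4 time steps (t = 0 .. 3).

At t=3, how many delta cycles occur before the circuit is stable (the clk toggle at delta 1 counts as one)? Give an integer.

t=0 Δ0: s3=1 s2=0 s0=1 clk=0 s8=1 s5=1 s6=1 s7=0 s4=1 s1=0
  Δ1: clk:0→1
  Δ2: s8:1→0
  Δ3: s3:1→0
  (3Δ to stable)
t=1 Δ0: s3=0 s2=0 s0=1 clk=1 s8=0 s5=1 s6=1 s7=0 s4=1 s1=0
  Δ1: clk:1→0
  (1Δ to stable)
t=2 Δ0: s3=0 s2=0 s0=1 clk=0 s8=0 s5=1 s6=1 s7=0 s4=1 s1=0
  Δ1: clk:0→1
  (1Δ to stable)
t=3 Δ0: s3=0 s2=0 s0=1 clk=1 s8=0 s5=1 s6=1 s7=0 s4=1 s1=0
  Δ1: clk:1→0, s5:1→0
  Δ2: s1:0→1
  Δ3: s4:1→0
  (3Δ to stable)

3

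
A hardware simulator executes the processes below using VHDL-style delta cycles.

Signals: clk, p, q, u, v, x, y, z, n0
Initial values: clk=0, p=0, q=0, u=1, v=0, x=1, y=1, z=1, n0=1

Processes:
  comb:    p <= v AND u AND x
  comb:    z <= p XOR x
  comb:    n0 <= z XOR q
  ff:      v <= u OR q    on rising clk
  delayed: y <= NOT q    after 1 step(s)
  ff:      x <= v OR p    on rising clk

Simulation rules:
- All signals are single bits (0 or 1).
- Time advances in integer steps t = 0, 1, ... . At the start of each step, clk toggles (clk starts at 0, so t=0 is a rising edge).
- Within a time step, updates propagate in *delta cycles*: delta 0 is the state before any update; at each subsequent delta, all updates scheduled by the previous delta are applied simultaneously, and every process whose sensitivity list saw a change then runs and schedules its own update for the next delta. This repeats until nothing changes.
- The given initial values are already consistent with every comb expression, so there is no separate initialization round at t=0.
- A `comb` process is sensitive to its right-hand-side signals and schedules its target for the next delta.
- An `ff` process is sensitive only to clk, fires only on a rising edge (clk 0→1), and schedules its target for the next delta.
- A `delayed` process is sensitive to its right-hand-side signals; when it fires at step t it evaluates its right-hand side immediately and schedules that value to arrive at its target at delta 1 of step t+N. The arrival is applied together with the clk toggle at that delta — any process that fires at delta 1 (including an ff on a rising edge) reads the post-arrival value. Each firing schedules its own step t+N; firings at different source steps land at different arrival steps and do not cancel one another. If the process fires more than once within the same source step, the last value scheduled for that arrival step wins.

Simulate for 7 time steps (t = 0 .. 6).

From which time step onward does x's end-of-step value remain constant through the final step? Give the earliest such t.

2

t0.Δ0 n0=1 u=1 y=1 p=0 clk=0 x=1 v=0 z=1 q=0
t0.Δ1 n0=1 u=1 y=1 p=0 clk=1 x=1 v=0 z=1 q=0
t0.Δ2 n0=1 u=1 y=1 p=0 clk=1 x=0 v=1 z=1 q=0
t0.Δ3 n0=1 u=1 y=1 p=0 clk=1 x=0 v=1 z=0 q=0
t0.Δ4 n0=0 u=1 y=1 p=0 clk=1 x=0 v=1 z=0 q=0
t1.Δ0 n0=0 u=1 y=1 p=0 clk=1 x=0 v=1 z=0 q=0
t1.Δ1 n0=0 u=1 y=1 p=0 clk=0 x=0 v=1 z=0 q=0
t2.Δ0 n0=0 u=1 y=1 p=0 clk=0 x=0 v=1 z=0 q=0
t2.Δ1 n0=0 u=1 y=1 p=0 clk=1 x=0 v=1 z=0 q=0
t2.Δ2 n0=0 u=1 y=1 p=0 clk=1 x=1 v=1 z=0 q=0
t2.Δ3 n0=0 u=1 y=1 p=1 clk=1 x=1 v=1 z=1 q=0
t2.Δ4 n0=1 u=1 y=1 p=1 clk=1 x=1 v=1 z=0 q=0
t2.Δ5 n0=0 u=1 y=1 p=1 clk=1 x=1 v=1 z=0 q=0
t3.Δ0 n0=0 u=1 y=1 p=1 clk=1 x=1 v=1 z=0 q=0
t3.Δ1 n0=0 u=1 y=1 p=1 clk=0 x=1 v=1 z=0 q=0
t4.Δ0 n0=0 u=1 y=1 p=1 clk=0 x=1 v=1 z=0 q=0
t4.Δ1 n0=0 u=1 y=1 p=1 clk=1 x=1 v=1 z=0 q=0
t5.Δ0 n0=0 u=1 y=1 p=1 clk=1 x=1 v=1 z=0 q=0
t5.Δ1 n0=0 u=1 y=1 p=1 clk=0 x=1 v=1 z=0 q=0
t6.Δ0 n0=0 u=1 y=1 p=1 clk=0 x=1 v=1 z=0 q=0
t6.Δ1 n0=0 u=1 y=1 p=1 clk=1 x=1 v=1 z=0 q=0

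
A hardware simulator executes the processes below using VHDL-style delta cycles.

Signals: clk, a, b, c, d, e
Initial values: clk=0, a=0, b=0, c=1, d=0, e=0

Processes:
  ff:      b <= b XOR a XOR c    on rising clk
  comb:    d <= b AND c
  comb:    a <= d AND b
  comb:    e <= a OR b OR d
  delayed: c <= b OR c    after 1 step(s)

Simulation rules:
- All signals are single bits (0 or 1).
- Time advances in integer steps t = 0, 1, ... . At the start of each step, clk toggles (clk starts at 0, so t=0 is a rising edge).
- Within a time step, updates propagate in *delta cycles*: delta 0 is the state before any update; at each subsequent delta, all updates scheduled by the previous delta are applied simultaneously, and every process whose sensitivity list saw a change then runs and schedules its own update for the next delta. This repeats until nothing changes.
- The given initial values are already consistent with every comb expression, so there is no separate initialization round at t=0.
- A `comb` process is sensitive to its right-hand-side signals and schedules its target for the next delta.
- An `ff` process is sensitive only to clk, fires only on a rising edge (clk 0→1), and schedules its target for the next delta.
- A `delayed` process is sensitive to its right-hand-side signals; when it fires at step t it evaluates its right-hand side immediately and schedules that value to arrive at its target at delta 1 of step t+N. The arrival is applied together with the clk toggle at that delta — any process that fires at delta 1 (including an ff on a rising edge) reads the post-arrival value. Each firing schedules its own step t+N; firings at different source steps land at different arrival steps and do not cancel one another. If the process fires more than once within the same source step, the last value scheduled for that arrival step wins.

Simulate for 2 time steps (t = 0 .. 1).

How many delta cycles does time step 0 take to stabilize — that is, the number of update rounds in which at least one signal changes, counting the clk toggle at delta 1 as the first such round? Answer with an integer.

4

[bits: d,b,a,c,clk,e]
t=0: Δ0=000100 Δ1=000110 Δ2=010110 Δ3=110111 Δ4=111111 | 4Δ
t=1: Δ0=111111 Δ1=111101 | 1Δ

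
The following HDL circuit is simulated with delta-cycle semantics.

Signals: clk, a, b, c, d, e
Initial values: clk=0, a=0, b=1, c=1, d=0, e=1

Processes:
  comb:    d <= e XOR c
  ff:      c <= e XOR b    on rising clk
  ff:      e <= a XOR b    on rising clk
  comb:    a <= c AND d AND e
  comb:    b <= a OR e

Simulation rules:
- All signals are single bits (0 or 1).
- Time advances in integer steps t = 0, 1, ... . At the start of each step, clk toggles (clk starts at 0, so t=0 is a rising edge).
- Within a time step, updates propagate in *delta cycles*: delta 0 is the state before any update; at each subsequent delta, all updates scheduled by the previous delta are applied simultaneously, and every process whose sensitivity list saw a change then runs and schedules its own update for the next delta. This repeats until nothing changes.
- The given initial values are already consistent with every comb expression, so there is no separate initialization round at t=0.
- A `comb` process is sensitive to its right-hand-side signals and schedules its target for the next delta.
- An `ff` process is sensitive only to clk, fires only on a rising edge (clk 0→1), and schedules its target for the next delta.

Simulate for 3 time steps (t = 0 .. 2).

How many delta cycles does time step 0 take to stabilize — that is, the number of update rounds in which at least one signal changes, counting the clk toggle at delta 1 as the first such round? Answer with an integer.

3

t=0 Δ0: clk=0 d=0 b=1 c=1 e=1 a=0
  Δ1: clk:0→1
  Δ2: c:1→0
  Δ3: d:0→1
  (3Δ to stable)
t=1 Δ0: clk=1 d=1 b=1 c=0 e=1 a=0
  Δ1: clk:1→0
  (1Δ to stable)
t=2 Δ0: clk=0 d=1 b=1 c=0 e=1 a=0
  Δ1: clk:0→1
  (1Δ to stable)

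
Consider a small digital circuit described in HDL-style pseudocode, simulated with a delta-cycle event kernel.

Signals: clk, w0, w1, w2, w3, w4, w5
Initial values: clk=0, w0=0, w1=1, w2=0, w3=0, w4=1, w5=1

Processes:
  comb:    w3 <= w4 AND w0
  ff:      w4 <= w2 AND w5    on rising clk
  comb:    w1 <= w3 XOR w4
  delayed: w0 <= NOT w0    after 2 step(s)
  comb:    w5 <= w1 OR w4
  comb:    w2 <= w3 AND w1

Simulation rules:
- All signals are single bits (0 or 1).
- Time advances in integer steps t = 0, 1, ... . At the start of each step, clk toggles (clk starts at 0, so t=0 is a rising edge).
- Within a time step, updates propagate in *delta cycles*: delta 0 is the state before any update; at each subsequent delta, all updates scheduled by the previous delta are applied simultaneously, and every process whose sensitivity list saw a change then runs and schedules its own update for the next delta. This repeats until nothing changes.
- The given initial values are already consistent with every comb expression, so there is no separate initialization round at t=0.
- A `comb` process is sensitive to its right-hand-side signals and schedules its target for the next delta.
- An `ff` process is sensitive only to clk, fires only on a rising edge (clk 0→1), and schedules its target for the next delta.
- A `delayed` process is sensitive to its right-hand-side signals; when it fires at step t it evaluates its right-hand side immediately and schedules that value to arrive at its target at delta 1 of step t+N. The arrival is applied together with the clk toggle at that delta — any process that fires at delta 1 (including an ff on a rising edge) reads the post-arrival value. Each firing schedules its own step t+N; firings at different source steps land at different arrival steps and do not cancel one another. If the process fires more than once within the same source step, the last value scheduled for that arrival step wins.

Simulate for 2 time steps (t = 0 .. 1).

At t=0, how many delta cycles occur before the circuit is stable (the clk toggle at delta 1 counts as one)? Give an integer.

[bits: w4,clk,w5,w0,w3,w2,w1]
t=0: Δ0=1010001 Δ1=1110001 Δ2=0110001 Δ3=0110000 Δ4=0100000 | 4Δ
t=1: Δ0=0100000 Δ1=0000000 | 1Δ

4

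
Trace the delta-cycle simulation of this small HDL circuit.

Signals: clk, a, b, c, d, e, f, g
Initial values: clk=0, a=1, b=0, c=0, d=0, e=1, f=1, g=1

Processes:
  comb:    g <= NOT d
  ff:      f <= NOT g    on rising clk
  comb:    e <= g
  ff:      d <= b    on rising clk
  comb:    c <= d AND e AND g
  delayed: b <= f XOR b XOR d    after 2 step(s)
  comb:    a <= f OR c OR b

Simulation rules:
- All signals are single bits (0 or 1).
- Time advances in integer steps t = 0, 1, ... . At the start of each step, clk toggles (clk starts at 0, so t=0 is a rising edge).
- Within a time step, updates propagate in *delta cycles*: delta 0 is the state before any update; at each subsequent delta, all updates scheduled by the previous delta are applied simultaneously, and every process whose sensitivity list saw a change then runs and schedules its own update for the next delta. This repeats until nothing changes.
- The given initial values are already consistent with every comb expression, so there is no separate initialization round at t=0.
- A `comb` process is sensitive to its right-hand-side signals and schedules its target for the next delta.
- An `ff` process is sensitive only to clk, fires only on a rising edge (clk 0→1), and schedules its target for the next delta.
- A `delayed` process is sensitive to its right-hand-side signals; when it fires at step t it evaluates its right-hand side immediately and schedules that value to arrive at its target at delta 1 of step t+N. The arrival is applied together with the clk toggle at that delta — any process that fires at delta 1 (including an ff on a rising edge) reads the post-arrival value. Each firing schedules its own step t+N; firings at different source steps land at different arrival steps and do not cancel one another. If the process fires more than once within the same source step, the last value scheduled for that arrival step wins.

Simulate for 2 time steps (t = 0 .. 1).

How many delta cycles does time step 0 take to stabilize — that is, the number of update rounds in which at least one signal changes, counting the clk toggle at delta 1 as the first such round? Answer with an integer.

3

t=0 Δ0: c=0 b=0 f=1 a=1 d=0 g=1 e=1 clk=0
  Δ1: clk:0→1
  Δ2: f:1→0
  Δ3: a:1→0
  (3Δ to stable)
t=1 Δ0: c=0 b=0 f=0 a=0 d=0 g=1 e=1 clk=1
  Δ1: clk:1→0
  (1Δ to stable)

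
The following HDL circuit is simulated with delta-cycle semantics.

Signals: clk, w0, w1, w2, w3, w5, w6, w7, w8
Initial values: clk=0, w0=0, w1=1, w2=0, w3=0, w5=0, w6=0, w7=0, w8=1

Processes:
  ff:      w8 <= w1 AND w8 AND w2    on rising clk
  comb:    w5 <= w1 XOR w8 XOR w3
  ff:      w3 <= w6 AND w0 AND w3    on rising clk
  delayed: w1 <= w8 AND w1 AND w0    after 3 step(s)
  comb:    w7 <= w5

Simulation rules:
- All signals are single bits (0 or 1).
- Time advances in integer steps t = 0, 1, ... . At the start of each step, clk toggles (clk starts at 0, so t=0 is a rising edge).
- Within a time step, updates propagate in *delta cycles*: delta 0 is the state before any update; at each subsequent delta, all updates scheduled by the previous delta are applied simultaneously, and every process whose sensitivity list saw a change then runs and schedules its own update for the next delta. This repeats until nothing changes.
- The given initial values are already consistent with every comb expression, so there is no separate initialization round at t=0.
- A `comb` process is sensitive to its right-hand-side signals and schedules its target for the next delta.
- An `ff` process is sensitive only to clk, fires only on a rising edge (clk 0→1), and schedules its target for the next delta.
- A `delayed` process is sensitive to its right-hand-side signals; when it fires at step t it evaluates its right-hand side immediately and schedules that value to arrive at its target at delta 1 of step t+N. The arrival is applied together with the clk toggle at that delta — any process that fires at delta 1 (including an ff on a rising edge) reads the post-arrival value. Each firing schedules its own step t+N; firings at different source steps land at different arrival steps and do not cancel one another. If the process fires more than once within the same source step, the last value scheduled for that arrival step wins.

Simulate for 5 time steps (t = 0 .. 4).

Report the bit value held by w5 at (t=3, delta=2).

t0.Δ0 w2=0 w8=1 w6=0 w7=0 clk=0 w3=0 w1=1 w5=0 w0=0
t0.Δ1 w2=0 w8=1 w6=0 w7=0 clk=1 w3=0 w1=1 w5=0 w0=0
t0.Δ2 w2=0 w8=0 w6=0 w7=0 clk=1 w3=0 w1=1 w5=0 w0=0
t0.Δ3 w2=0 w8=0 w6=0 w7=0 clk=1 w3=0 w1=1 w5=1 w0=0
t0.Δ4 w2=0 w8=0 w6=0 w7=1 clk=1 w3=0 w1=1 w5=1 w0=0
t1.Δ0 w2=0 w8=0 w6=0 w7=1 clk=1 w3=0 w1=1 w5=1 w0=0
t1.Δ1 w2=0 w8=0 w6=0 w7=1 clk=0 w3=0 w1=1 w5=1 w0=0
t2.Δ0 w2=0 w8=0 w6=0 w7=1 clk=0 w3=0 w1=1 w5=1 w0=0
t2.Δ1 w2=0 w8=0 w6=0 w7=1 clk=1 w3=0 w1=1 w5=1 w0=0
t3.Δ0 w2=0 w8=0 w6=0 w7=1 clk=1 w3=0 w1=1 w5=1 w0=0
t3.Δ1 w2=0 w8=0 w6=0 w7=1 clk=0 w3=0 w1=0 w5=1 w0=0
t3.Δ2 w2=0 w8=0 w6=0 w7=1 clk=0 w3=0 w1=0 w5=0 w0=0
t3.Δ3 w2=0 w8=0 w6=0 w7=0 clk=0 w3=0 w1=0 w5=0 w0=0
t4.Δ0 w2=0 w8=0 w6=0 w7=0 clk=0 w3=0 w1=0 w5=0 w0=0
t4.Δ1 w2=0 w8=0 w6=0 w7=0 clk=1 w3=0 w1=0 w5=0 w0=0

0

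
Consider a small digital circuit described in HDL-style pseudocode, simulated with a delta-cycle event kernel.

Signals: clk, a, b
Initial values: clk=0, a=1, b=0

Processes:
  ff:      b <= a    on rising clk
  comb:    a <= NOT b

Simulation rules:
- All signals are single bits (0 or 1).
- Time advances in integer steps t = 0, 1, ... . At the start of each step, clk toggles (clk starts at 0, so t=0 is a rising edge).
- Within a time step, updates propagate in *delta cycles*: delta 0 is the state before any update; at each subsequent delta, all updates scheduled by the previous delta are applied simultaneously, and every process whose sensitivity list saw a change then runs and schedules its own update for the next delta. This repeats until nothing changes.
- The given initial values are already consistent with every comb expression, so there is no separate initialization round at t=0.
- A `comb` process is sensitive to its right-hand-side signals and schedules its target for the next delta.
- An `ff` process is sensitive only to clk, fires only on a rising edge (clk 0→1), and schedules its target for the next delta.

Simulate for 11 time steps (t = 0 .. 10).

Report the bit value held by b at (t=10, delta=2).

0

[bits: b,clk,a]
t=0: Δ0=001 Δ1=011 Δ2=111 Δ3=110 | 3Δ
t=1: Δ0=110 Δ1=100 | 1Δ
t=2: Δ0=100 Δ1=110 Δ2=010 Δ3=011 | 3Δ
t=3: Δ0=011 Δ1=001 | 1Δ
t=4: Δ0=001 Δ1=011 Δ2=111 Δ3=110 | 3Δ
t=5: Δ0=110 Δ1=100 | 1Δ
t=6: Δ0=100 Δ1=110 Δ2=010 Δ3=011 | 3Δ
t=7: Δ0=011 Δ1=001 | 1Δ
t=8: Δ0=001 Δ1=011 Δ2=111 Δ3=110 | 3Δ
t=9: Δ0=110 Δ1=100 | 1Δ
t=10: Δ0=100 Δ1=110 Δ2=010 Δ3=011 | 3Δ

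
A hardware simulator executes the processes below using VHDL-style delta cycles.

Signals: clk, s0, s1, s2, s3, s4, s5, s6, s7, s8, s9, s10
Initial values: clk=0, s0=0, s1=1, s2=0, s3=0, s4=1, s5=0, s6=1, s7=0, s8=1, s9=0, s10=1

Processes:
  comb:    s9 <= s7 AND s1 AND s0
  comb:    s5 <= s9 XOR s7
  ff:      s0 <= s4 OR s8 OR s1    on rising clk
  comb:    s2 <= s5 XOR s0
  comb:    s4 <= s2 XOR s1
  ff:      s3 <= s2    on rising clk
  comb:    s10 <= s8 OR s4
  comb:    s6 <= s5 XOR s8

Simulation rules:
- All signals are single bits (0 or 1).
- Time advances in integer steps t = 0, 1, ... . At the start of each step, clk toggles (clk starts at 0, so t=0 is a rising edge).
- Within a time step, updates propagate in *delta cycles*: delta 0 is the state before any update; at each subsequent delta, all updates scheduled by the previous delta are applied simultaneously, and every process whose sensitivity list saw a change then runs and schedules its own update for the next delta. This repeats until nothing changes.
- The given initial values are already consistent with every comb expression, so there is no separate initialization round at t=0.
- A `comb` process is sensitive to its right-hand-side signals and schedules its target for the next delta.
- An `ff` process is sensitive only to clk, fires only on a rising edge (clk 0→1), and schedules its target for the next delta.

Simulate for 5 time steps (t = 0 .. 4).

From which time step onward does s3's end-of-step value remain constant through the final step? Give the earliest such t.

2

t=0 Δ0: s9=0 s10=1 s2=0 s0=0 s3=0 s1=1 s6=1 clk=0 s7=0 s5=0 s8=1 s4=1
  Δ1: clk:0→1
  Δ2: s0:0→1
  Δ3: s2:0→1
  Δ4: s4:1→0
  (4Δ to stable)
t=1 Δ0: s9=0 s10=1 s2=1 s0=1 s3=0 s1=1 s6=1 clk=1 s7=0 s5=0 s8=1 s4=0
  Δ1: clk:1→0
  (1Δ to stable)
t=2 Δ0: s9=0 s10=1 s2=1 s0=1 s3=0 s1=1 s6=1 clk=0 s7=0 s5=0 s8=1 s4=0
  Δ1: clk:0→1
  Δ2: s3:0→1
  (2Δ to stable)
t=3 Δ0: s9=0 s10=1 s2=1 s0=1 s3=1 s1=1 s6=1 clk=1 s7=0 s5=0 s8=1 s4=0
  Δ1: clk:1→0
  (1Δ to stable)
t=4 Δ0: s9=0 s10=1 s2=1 s0=1 s3=1 s1=1 s6=1 clk=0 s7=0 s5=0 s8=1 s4=0
  Δ1: clk:0→1
  (1Δ to stable)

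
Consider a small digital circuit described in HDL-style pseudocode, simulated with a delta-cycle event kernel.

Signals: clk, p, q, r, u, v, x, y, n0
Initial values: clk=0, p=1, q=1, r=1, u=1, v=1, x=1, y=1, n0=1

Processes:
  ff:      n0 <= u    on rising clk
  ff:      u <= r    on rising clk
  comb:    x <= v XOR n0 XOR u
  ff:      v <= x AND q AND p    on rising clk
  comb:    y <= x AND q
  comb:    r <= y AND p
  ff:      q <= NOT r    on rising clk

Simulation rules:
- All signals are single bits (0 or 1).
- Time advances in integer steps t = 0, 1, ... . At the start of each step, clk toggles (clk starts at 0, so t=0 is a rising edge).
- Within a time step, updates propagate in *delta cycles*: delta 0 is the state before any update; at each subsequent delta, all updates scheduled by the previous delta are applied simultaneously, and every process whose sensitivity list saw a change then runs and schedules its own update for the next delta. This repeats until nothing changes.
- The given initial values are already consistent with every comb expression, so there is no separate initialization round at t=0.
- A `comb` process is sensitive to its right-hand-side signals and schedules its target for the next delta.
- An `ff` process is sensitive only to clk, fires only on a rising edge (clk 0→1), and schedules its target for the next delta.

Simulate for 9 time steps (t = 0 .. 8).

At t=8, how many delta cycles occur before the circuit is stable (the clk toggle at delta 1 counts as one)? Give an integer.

t=0 Δ0: x=1 p=1 q=1 r=1 n0=1 y=1 u=1 v=1 clk=0
  Δ1: clk:0→1
  Δ2: q:1→0
  Δ3: y:1→0
  Δ4: r:1→0
  (4Δ to stable)
t=1 Δ0: x=1 p=1 q=0 r=0 n0=1 y=0 u=1 v=1 clk=1
  Δ1: clk:1→0
  (1Δ to stable)
t=2 Δ0: x=1 p=1 q=0 r=0 n0=1 y=0 u=1 v=1 clk=0
  Δ1: clk:0→1
  Δ2: q:0→1, u:1→0, v:1→0
  Δ3: y:0→1
  Δ4: r:0→1
  (4Δ to stable)
t=3 Δ0: x=1 p=1 q=1 r=1 n0=1 y=1 u=0 v=0 clk=1
  Δ1: clk:1→0
  (1Δ to stable)
t=4 Δ0: x=1 p=1 q=1 r=1 n0=1 y=1 u=0 v=0 clk=0
  Δ1: clk:0→1
  Δ2: q:1→0, n0:1→0, u:0→1, v:0→1
  Δ3: x:1→0, y:1→0
  Δ4: r:1→0
  (4Δ to stable)
t=5 Δ0: x=0 p=1 q=0 r=0 n0=0 y=0 u=1 v=1 clk=1
  Δ1: clk:1→0
  (1Δ to stable)
t=6 Δ0: x=0 p=1 q=0 r=0 n0=0 y=0 u=1 v=1 clk=0
  Δ1: clk:0→1
  Δ2: q:0→1, n0:0→1, u:1→0, v:1→0
  Δ3: x:0→1
  Δ4: y:0→1
  Δ5: r:0→1
  (5Δ to stable)
t=7 Δ0: x=1 p=1 q=1 r=1 n0=1 y=1 u=0 v=0 clk=1
  Δ1: clk:1→0
  (1Δ to stable)
t=8 Δ0: x=1 p=1 q=1 r=1 n0=1 y=1 u=0 v=0 clk=0
  Δ1: clk:0→1
  Δ2: q:1→0, n0:1→0, u:0→1, v:0→1
  Δ3: x:1→0, y:1→0
  Δ4: r:1→0
  (4Δ to stable)

4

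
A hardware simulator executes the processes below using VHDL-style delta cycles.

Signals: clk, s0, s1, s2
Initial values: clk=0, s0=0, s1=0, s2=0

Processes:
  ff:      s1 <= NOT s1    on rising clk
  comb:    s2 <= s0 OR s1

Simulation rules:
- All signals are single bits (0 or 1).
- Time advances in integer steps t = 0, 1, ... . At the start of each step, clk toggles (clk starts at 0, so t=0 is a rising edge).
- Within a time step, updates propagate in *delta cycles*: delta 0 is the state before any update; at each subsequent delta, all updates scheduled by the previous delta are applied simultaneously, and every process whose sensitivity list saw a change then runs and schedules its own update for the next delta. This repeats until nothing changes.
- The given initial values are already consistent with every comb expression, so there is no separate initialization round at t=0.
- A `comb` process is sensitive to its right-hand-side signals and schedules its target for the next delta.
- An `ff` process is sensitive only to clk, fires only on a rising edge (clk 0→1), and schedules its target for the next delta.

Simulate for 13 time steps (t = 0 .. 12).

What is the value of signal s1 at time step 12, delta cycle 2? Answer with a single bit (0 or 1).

t0.Δ0 s1=0 clk=0 s0=0 s2=0
t0.Δ1 s1=0 clk=1 s0=0 s2=0
t0.Δ2 s1=1 clk=1 s0=0 s2=0
t0.Δ3 s1=1 clk=1 s0=0 s2=1
t1.Δ0 s1=1 clk=1 s0=0 s2=1
t1.Δ1 s1=1 clk=0 s0=0 s2=1
t2.Δ0 s1=1 clk=0 s0=0 s2=1
t2.Δ1 s1=1 clk=1 s0=0 s2=1
t2.Δ2 s1=0 clk=1 s0=0 s2=1
t2.Δ3 s1=0 clk=1 s0=0 s2=0
t3.Δ0 s1=0 clk=1 s0=0 s2=0
t3.Δ1 s1=0 clk=0 s0=0 s2=0
t4.Δ0 s1=0 clk=0 s0=0 s2=0
t4.Δ1 s1=0 clk=1 s0=0 s2=0
t4.Δ2 s1=1 clk=1 s0=0 s2=0
t4.Δ3 s1=1 clk=1 s0=0 s2=1
t5.Δ0 s1=1 clk=1 s0=0 s2=1
t5.Δ1 s1=1 clk=0 s0=0 s2=1
t6.Δ0 s1=1 clk=0 s0=0 s2=1
t6.Δ1 s1=1 clk=1 s0=0 s2=1
t6.Δ2 s1=0 clk=1 s0=0 s2=1
t6.Δ3 s1=0 clk=1 s0=0 s2=0
t7.Δ0 s1=0 clk=1 s0=0 s2=0
t7.Δ1 s1=0 clk=0 s0=0 s2=0
t8.Δ0 s1=0 clk=0 s0=0 s2=0
t8.Δ1 s1=0 clk=1 s0=0 s2=0
t8.Δ2 s1=1 clk=1 s0=0 s2=0
t8.Δ3 s1=1 clk=1 s0=0 s2=1
t9.Δ0 s1=1 clk=1 s0=0 s2=1
t9.Δ1 s1=1 clk=0 s0=0 s2=1
t10.Δ0 s1=1 clk=0 s0=0 s2=1
t10.Δ1 s1=1 clk=1 s0=0 s2=1
t10.Δ2 s1=0 clk=1 s0=0 s2=1
t10.Δ3 s1=0 clk=1 s0=0 s2=0
t11.Δ0 s1=0 clk=1 s0=0 s2=0
t11.Δ1 s1=0 clk=0 s0=0 s2=0
t12.Δ0 s1=0 clk=0 s0=0 s2=0
t12.Δ1 s1=0 clk=1 s0=0 s2=0
t12.Δ2 s1=1 clk=1 s0=0 s2=0
t12.Δ3 s1=1 clk=1 s0=0 s2=1

1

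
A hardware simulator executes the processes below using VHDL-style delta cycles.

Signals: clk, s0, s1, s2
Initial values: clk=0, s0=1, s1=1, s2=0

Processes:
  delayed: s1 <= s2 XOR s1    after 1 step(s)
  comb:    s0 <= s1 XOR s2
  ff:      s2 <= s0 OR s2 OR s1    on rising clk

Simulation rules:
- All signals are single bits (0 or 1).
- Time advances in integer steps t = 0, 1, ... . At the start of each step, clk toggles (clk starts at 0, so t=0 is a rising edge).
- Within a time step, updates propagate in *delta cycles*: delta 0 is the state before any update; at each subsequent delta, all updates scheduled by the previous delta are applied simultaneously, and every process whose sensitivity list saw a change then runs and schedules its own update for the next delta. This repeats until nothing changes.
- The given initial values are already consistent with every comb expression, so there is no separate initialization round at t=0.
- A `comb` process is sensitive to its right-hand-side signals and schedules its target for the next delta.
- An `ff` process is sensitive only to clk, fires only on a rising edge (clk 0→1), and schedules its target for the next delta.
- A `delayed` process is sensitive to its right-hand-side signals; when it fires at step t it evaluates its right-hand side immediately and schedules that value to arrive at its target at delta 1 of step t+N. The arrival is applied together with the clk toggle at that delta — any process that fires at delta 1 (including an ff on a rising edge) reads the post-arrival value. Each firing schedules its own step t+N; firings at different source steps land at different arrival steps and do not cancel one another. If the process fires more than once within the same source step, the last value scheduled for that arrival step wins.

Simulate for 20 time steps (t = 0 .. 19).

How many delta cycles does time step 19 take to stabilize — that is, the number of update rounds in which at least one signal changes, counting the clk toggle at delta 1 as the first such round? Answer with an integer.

[bits: s1,s0,s2,clk]
t=0: Δ0=1100 Δ1=1101 Δ2=1111 Δ3=1011 | 3Δ
t=1: Δ0=1011 Δ1=0010 Δ2=0110 | 2Δ
t=2: Δ0=0110 Δ1=1111 Δ2=1011 | 2Δ
t=3: Δ0=1011 Δ1=0010 Δ2=0110 | 2Δ
t=4: Δ0=0110 Δ1=1111 Δ2=1011 | 2Δ
t=5: Δ0=1011 Δ1=0010 Δ2=0110 | 2Δ
t=6: Δ0=0110 Δ1=1111 Δ2=1011 | 2Δ
t=7: Δ0=1011 Δ1=0010 Δ2=0110 | 2Δ
t=8: Δ0=0110 Δ1=1111 Δ2=1011 | 2Δ
t=9: Δ0=1011 Δ1=0010 Δ2=0110 | 2Δ
t=10: Δ0=0110 Δ1=1111 Δ2=1011 | 2Δ
t=11: Δ0=1011 Δ1=0010 Δ2=0110 | 2Δ
t=12: Δ0=0110 Δ1=1111 Δ2=1011 | 2Δ
t=13: Δ0=1011 Δ1=0010 Δ2=0110 | 2Δ
t=14: Δ0=0110 Δ1=1111 Δ2=1011 | 2Δ
t=15: Δ0=1011 Δ1=0010 Δ2=0110 | 2Δ
t=16: Δ0=0110 Δ1=1111 Δ2=1011 | 2Δ
t=17: Δ0=1011 Δ1=0010 Δ2=0110 | 2Δ
t=18: Δ0=0110 Δ1=1111 Δ2=1011 | 2Δ
t=19: Δ0=1011 Δ1=0010 Δ2=0110 | 2Δ

2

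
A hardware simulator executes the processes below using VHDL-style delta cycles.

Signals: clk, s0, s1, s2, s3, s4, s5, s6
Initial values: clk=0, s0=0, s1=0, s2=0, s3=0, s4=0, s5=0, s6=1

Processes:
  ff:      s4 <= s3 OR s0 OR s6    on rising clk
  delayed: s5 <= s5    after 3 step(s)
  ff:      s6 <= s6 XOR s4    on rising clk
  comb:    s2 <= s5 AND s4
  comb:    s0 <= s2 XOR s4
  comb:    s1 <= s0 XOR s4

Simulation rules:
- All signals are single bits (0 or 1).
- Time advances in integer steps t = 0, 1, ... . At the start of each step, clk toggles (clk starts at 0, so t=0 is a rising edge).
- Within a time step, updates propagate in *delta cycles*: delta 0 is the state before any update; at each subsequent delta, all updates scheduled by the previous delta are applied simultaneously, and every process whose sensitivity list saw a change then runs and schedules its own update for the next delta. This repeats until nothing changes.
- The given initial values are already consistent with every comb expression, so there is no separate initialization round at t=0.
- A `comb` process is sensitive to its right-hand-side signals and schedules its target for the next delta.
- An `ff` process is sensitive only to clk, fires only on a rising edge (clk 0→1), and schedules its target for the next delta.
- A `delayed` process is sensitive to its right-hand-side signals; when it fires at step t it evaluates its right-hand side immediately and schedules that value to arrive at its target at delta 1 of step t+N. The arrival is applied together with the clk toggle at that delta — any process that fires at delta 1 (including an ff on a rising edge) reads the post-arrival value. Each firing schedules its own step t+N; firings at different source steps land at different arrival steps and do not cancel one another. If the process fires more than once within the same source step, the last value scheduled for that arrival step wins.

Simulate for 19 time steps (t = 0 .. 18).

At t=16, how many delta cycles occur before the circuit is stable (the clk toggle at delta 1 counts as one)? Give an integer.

t=0 Δ0: s2=0 s5=0 s6=1 s4=0 clk=0 s3=0 s0=0 s1=0
  Δ1: clk:0→1
  Δ2: s4:0→1
  Δ3: s0:0→1, s1:0→1
  Δ4: s1:1→0
  (4Δ to stable)
t=1 Δ0: s2=0 s5=0 s6=1 s4=1 clk=1 s3=0 s0=1 s1=0
  Δ1: clk:1→0
  (1Δ to stable)
t=2 Δ0: s2=0 s5=0 s6=1 s4=1 clk=0 s3=0 s0=1 s1=0
  Δ1: clk:0→1
  Δ2: s6:1→0
  (2Δ to stable)
t=3 Δ0: s2=0 s5=0 s6=0 s4=1 clk=1 s3=0 s0=1 s1=0
  Δ1: clk:1→0
  (1Δ to stable)
t=4 Δ0: s2=0 s5=0 s6=0 s4=1 clk=0 s3=0 s0=1 s1=0
  Δ1: clk:0→1
  Δ2: s6:0→1
  (2Δ to stable)
t=5 Δ0: s2=0 s5=0 s6=1 s4=1 clk=1 s3=0 s0=1 s1=0
  Δ1: clk:1→0
  (1Δ to stable)
t=6 Δ0: s2=0 s5=0 s6=1 s4=1 clk=0 s3=0 s0=1 s1=0
  Δ1: clk:0→1
  Δ2: s6:1→0
  (2Δ to stable)
t=7 Δ0: s2=0 s5=0 s6=0 s4=1 clk=1 s3=0 s0=1 s1=0
  Δ1: clk:1→0
  (1Δ to stable)
t=8 Δ0: s2=0 s5=0 s6=0 s4=1 clk=0 s3=0 s0=1 s1=0
  Δ1: clk:0→1
  Δ2: s6:0→1
  (2Δ to stable)
t=9 Δ0: s2=0 s5=0 s6=1 s4=1 clk=1 s3=0 s0=1 s1=0
  Δ1: clk:1→0
  (1Δ to stable)
t=10 Δ0: s2=0 s5=0 s6=1 s4=1 clk=0 s3=0 s0=1 s1=0
  Δ1: clk:0→1
  Δ2: s6:1→0
  (2Δ to stable)
t=11 Δ0: s2=0 s5=0 s6=0 s4=1 clk=1 s3=0 s0=1 s1=0
  Δ1: clk:1→0
  (1Δ to stable)
t=12 Δ0: s2=0 s5=0 s6=0 s4=1 clk=0 s3=0 s0=1 s1=0
  Δ1: clk:0→1
  Δ2: s6:0→1
  (2Δ to stable)
t=13 Δ0: s2=0 s5=0 s6=1 s4=1 clk=1 s3=0 s0=1 s1=0
  Δ1: clk:1→0
  (1Δ to stable)
t=14 Δ0: s2=0 s5=0 s6=1 s4=1 clk=0 s3=0 s0=1 s1=0
  Δ1: clk:0→1
  Δ2: s6:1→0
  (2Δ to stable)
t=15 Δ0: s2=0 s5=0 s6=0 s4=1 clk=1 s3=0 s0=1 s1=0
  Δ1: clk:1→0
  (1Δ to stable)
t=16 Δ0: s2=0 s5=0 s6=0 s4=1 clk=0 s3=0 s0=1 s1=0
  Δ1: clk:0→1
  Δ2: s6:0→1
  (2Δ to stable)
t=17 Δ0: s2=0 s5=0 s6=1 s4=1 clk=1 s3=0 s0=1 s1=0
  Δ1: clk:1→0
  (1Δ to stable)
t=18 Δ0: s2=0 s5=0 s6=1 s4=1 clk=0 s3=0 s0=1 s1=0
  Δ1: clk:0→1
  Δ2: s6:1→0
  (2Δ to stable)

2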